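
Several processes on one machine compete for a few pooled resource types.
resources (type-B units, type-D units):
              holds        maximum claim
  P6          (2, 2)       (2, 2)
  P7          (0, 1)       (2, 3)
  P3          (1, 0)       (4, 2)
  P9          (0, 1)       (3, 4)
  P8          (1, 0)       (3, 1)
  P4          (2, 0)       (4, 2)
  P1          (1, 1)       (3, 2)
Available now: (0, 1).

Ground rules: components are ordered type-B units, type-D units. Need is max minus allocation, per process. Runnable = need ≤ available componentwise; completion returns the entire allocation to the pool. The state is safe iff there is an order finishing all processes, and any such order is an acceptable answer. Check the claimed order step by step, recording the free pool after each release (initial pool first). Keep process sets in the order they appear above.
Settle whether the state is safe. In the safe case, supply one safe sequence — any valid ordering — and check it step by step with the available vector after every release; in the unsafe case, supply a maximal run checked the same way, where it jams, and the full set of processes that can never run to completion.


SAFE, for example via the order P6, P8, P9, P1, P7, P4, P3.
Key observation: P8 marks the first exact bind of the order: its need (2, 1) fits the free (2, 3) with zero slack on a requested resource.
Check, step by step:
  pool = (0, 1)
  P6: need (0, 0) fits (0, 1); releases (2, 2), pool now (2, 3)
  P8: need (2, 1) fits (2, 3); releases (1, 0), pool now (3, 3)
  P9: need (3, 3) fits (3, 3); releases (0, 1), pool now (3, 4)
  P1: need (2, 1) fits (3, 4); releases (1, 1), pool now (4, 5)
  P7: need (2, 2) fits (4, 5); releases (0, 1), pool now (4, 6)
  P4: need (2, 2) fits (4, 6); releases (2, 0), pool now (6, 6)
  P3: need (3, 2) fits (6, 6); releases (1, 0), pool now (7, 6)


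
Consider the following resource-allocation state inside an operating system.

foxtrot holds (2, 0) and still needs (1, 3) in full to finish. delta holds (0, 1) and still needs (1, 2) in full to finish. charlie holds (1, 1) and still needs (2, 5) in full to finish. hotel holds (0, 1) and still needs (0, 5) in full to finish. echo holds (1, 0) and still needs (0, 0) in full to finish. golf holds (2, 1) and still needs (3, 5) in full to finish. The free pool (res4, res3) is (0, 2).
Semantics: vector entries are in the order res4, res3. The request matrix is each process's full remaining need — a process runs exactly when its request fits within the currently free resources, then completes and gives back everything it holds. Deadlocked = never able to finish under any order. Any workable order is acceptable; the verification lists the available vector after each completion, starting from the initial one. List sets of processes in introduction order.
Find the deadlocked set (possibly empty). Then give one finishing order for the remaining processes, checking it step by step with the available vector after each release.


Deadlocked set: charlie, hotel and golf.
Key observation: once echo, delta, foxtrot finish, the pool peaks at (3, 3) — and every remaining process still needs more res3 than that.
One completion order for the rest: echo, delta, foxtrot. Step-by-step check:
  pool = (0, 2)
  echo: need (0, 0) fits (0, 2); releases (1, 0), pool now (1, 2)
  delta: need (1, 2) fits (1, 2); releases (0, 1), pool now (1, 3)
  foxtrot: need (1, 3) fits (1, 3); releases (2, 0), pool now (3, 3)
None of the blocked processes ever fits:
  charlie cannot run: need (2, 5) vs free (3, 3) (insufficient res3)
  hotel cannot run: need (0, 5) vs free (3, 3) (insufficient res3)
  golf cannot run: need (3, 5) vs free (3, 3) (insufficient res3)


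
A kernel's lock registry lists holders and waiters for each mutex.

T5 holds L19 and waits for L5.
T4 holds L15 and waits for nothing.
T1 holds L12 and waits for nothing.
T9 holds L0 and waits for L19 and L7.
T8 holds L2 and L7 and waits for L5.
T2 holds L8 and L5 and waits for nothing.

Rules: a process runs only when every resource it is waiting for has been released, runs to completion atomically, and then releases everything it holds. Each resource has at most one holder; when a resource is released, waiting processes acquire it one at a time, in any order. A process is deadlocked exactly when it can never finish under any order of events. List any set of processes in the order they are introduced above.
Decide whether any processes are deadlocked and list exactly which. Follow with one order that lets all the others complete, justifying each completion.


The deadlocked set is empty.
Key observation: the wait relation is loop-free; peeling off processes with no waits unwinds the whole state.
A valid finishing order for the others: T2, T5, T4, T1, T8, T9.
Check, step by step:
  T2: no waits; runs immediately, freeing L8 and L5
  T5: everything it awaited (L5) is free; runs, freeing L19
  T4: no waits; runs immediately, freeing L15
  T1: no waits; runs immediately, freeing L12
  T8: everything it awaited (L5) is free; runs, freeing L2 and L7
  T9: everything it awaited (L19 and L7) is free; runs, freeing L0


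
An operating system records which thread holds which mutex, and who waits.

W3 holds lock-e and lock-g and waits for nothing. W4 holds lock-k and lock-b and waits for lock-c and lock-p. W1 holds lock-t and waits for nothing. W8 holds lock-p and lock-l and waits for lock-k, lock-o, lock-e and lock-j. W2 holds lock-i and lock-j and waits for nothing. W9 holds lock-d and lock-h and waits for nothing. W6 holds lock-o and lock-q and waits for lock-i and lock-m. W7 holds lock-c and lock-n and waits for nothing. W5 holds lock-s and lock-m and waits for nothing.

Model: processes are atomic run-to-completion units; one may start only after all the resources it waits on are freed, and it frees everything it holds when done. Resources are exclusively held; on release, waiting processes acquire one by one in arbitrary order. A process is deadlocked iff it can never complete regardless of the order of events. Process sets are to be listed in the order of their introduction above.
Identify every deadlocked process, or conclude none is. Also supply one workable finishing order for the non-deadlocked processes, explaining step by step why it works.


The deadlocked set is W4 and W8.
Key observation: the cycle W4 -> W8 -> W4 can never break — each member waits on the next; no other process is dragged down with it.
A valid finishing order for the others: W2, W7, W9, W5, W1, W6, W3.
Walking it through:
  W2: no waits; runs immediately, freeing lock-i and lock-j
  W7: no waits; runs immediately, freeing lock-c and lock-n
  W9: no waits; runs immediately, freeing lock-d and lock-h
  W5: no waits; runs immediately, freeing lock-s and lock-m
  W1: no waits; runs immediately, freeing lock-t
  run W6 (all its waits — lock-i and lock-m — are resolved); releases lock-o and lock-q
  W3: no waits; runs immediately, freeing lock-e and lock-g


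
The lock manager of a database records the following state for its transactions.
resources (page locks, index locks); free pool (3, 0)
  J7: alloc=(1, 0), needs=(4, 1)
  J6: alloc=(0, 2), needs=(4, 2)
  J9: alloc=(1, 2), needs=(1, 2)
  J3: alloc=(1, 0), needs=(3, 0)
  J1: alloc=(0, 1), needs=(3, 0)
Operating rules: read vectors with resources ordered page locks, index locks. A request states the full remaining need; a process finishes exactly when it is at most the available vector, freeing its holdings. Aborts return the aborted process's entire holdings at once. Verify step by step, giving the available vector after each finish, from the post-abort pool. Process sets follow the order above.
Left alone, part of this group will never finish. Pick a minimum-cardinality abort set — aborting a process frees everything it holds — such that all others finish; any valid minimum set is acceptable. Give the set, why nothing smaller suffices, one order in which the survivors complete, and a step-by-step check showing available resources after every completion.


Minimum abort set: J9.
Key observation: aborting J9 returns (1, 2), and J6 — hopeless before — runs at step 1 with the returned capacity in the pool.
Minimality: the empty abort set fails — the state is deadlocked as it stands.
The survivors complete as J6, J3, J1, J7. Verifying each step (starting from the post-abort pool):
  pool = (4, 2)
  J6 needs (4, 2) <= (4, 2) -> finishes; pool += (0, 2) = (4, 4)
  J3 needs (3, 0) <= (4, 4) -> finishes; pool += (1, 0) = (5, 4)
  J1 needs (3, 0) <= (5, 4) -> finishes; pool += (0, 1) = (5, 5)
  J7 needs (4, 1) <= (5, 5) -> finishes; pool += (1, 0) = (6, 5)


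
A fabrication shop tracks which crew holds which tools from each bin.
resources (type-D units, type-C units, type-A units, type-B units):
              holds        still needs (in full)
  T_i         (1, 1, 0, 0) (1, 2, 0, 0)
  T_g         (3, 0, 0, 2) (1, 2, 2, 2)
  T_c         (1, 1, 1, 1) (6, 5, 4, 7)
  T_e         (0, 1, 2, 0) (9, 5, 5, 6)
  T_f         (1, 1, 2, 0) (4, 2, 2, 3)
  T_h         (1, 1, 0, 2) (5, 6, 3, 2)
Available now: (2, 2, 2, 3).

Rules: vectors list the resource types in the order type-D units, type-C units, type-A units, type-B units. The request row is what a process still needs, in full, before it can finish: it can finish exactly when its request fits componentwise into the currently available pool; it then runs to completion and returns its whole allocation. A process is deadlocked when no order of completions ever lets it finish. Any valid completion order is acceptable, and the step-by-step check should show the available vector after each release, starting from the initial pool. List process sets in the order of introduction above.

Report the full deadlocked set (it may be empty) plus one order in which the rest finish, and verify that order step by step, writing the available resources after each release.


The deadlocked set is T_c, T_e and T_h.
Key observation: after T_i, T_g, T_f complete, (7, 4, 4, 5) is the best the pool ever gets, yet each leftover process wants more type-C units.
A valid finishing order for the others: T_i, T_g, T_f. Verifying each step:
  pool = (2, 2, 2, 3)
  T_i needs (1, 2, 0, 0) <= (2, 2, 2, 3) -> finishes; pool += (1, 1, 0, 0) = (3, 3, 2, 3)
  T_g needs (1, 2, 2, 2) <= (3, 3, 2, 3) -> finishes; pool += (3, 0, 0, 2) = (6, 3, 2, 5)
  T_f needs (4, 2, 2, 3) <= (6, 3, 2, 5) -> finishes; pool += (1, 1, 2, 0) = (7, 4, 4, 5)
None of the blocked processes ever fits:
  blocked: T_c wants (6, 5, 4, 7), pool (7, 4, 4, 5) — not enough type-C units and type-B units
  blocked: T_e wants (9, 5, 5, 6), pool (7, 4, 4, 5) — not enough type-D units, type-C units, type-A units and type-B units
  blocked: T_h wants (5, 6, 3, 2), pool (7, 4, 4, 5) — not enough type-C units


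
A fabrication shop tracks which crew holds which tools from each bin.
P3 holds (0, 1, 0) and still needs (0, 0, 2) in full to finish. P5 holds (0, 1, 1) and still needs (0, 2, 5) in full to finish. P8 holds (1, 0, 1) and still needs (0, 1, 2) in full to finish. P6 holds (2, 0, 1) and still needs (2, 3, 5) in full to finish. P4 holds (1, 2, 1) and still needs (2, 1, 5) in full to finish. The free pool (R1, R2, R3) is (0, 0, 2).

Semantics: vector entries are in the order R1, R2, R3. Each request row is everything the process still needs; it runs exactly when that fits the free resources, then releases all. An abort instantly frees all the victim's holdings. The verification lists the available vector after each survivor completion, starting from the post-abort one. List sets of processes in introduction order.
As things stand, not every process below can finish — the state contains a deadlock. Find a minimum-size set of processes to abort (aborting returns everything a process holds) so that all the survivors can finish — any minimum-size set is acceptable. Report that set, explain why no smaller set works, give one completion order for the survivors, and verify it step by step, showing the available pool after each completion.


Abort P5 and P6.
Key observation: no ordering could ever have run P4 before the abort of P5 and P6; with (2, 1, 2) back in the pool it fits at step 2.
No one abort is enough; case by case: P3 alone leaves P5 blocked (short on R2 and R3); P5 alone leaves P6 blocked (short on R1, R2 and R3); P8 alone leaves P5 blocked (short on R2 and R3); P6 alone leaves P5 blocked (short on R2 and R3); P4 alone leaves P5 blocked (short on R3).
The survivors complete as P8, P4, P3. Step-by-step check (starting from the post-abort pool):
  pool = (2, 1, 4)
  P8 needs (0, 1, 2) <= (2, 1, 4) -> finishes; pool += (1, 0, 1) = (3, 1, 5)
  P4 needs (2, 1, 5) <= (3, 1, 5) -> finishes; pool += (1, 2, 1) = (4, 3, 6)
  P3 needs (0, 0, 2) <= (4, 3, 6) -> finishes; pool += (0, 1, 0) = (4, 4, 6)


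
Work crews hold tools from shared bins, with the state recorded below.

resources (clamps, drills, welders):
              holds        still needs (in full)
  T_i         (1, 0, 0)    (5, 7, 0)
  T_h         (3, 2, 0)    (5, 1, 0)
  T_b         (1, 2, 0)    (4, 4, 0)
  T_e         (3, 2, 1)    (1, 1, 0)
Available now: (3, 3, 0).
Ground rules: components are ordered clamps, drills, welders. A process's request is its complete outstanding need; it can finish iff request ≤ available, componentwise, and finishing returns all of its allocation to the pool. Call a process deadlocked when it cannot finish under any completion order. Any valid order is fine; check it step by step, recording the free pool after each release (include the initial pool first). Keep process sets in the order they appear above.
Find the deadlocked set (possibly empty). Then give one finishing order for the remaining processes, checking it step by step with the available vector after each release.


No process is deadlocked.
Key observation: no deadlock: T_e fits now, and the freed resources carry the rest through.
A valid finishing order for the others: T_e, T_b, T_h, T_i. Verifying each step:
  pool = (3, 3, 0)
  T_e: need (1, 1, 0) fits (3, 3, 0); releases (3, 2, 1), pool now (6, 5, 1)
  T_b: need (4, 4, 0) fits (6, 5, 1); releases (1, 2, 0), pool now (7, 7, 1)
  T_h: need (5, 1, 0) fits (7, 7, 1); releases (3, 2, 0), pool now (10, 9, 1)
  T_i: need (5, 7, 0) fits (10, 9, 1); releases (1, 0, 0), pool now (11, 9, 1)


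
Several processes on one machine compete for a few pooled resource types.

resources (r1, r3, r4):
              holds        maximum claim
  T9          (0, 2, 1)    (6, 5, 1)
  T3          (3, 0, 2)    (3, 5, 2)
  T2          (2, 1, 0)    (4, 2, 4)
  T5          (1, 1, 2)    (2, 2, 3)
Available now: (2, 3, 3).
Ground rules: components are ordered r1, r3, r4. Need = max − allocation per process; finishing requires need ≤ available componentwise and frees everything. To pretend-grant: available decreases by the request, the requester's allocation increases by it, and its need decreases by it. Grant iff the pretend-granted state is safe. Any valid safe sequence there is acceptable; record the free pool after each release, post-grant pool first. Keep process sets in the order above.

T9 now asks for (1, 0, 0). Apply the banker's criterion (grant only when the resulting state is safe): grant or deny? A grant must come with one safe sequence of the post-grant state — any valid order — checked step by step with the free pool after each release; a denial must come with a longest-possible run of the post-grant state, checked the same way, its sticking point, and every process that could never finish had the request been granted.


GRANT: granting preserves safety; a valid post-grant sequence is T5, T2, T3, T9.
Key observation: the grant leaves (1, 3, 3) free — enough for T5, whose release restarts the cascade.
Step-by-step check of the post-grant state:
  pool = (1, 3, 3)
  T5 needs (1, 1, 1) <= (1, 3, 3) -> finishes; pool += (1, 1, 2) = (2, 4, 5)
  T2 needs (2, 1, 4) <= (2, 4, 5) -> finishes; pool += (2, 1, 0) = (4, 5, 5)
  T3 needs (0, 5, 0) <= (4, 5, 5) -> finishes; pool += (3, 0, 2) = (7, 5, 7)
  T9 needs (5, 3, 0) <= (7, 5, 7) -> finishes; pool += (1, 2, 1) = (8, 7, 8)


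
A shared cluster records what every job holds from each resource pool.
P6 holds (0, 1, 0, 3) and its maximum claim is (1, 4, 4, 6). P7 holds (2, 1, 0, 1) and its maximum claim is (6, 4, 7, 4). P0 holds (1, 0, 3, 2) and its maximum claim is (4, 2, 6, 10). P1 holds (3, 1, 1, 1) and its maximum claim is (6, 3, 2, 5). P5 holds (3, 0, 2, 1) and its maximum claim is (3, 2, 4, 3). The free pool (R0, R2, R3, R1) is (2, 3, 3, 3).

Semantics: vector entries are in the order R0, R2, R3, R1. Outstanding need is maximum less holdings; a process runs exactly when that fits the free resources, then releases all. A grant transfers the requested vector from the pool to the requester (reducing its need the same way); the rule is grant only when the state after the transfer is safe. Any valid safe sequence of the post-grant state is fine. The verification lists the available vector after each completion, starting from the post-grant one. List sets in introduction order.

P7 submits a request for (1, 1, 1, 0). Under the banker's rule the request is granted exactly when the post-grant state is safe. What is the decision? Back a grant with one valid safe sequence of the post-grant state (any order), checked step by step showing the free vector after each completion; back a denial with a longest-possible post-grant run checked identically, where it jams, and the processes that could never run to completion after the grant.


GRANT — the state after the grant stays safe, e.g. via P5, P1, P6, P0, P7.
Key observation: with (1, 2, 2, 3) left after the transfer, P5 can run at once — the state stays safe.
Check on the post-grant state, step by step:
  pool = (1, 2, 2, 3)
  P5: need (0, 2, 2, 2) fits (1, 2, 2, 3); releases (3, 0, 2, 1), pool now (4, 2, 4, 4)
  P1: need (3, 2, 1, 4) fits (4, 2, 4, 4); releases (3, 1, 1, 1), pool now (7, 3, 5, 5)
  P6: need (1, 3, 4, 3) fits (7, 3, 5, 5); releases (0, 1, 0, 3), pool now (7, 4, 5, 8)
  P0: need (3, 2, 3, 8) fits (7, 4, 5, 8); releases (1, 0, 3, 2), pool now (8, 4, 8, 10)
  P7: need (3, 2, 6, 3) fits (8, 4, 8, 10); releases (3, 2, 1, 1), pool now (11, 6, 9, 11)


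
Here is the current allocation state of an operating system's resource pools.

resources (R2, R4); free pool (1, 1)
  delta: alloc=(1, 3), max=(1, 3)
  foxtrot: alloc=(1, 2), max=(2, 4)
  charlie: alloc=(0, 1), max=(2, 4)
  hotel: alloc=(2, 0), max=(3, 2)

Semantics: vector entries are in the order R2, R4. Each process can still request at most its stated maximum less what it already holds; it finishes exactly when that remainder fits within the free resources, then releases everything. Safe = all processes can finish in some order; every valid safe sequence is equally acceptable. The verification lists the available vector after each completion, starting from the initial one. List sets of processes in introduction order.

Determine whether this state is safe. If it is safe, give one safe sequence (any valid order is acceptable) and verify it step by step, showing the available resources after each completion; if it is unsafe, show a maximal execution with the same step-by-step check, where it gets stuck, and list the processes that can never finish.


SAFE. One safe sequence: delta, hotel, charlie, foxtrot.
Key observation: the order never hits an exact fit; hotel is the first step at the minimum slack of 1 on its requested resources ((1, 2), (2, 4) free).
Check, step by step:
  pool = (1, 1)
  delta needs (0, 0) <= (1, 1) -> finishes; pool += (1, 3) = (2, 4)
  hotel needs (1, 2) <= (2, 4) -> finishes; pool += (2, 0) = (4, 4)
  charlie needs (2, 3) <= (4, 4) -> finishes; pool += (0, 1) = (4, 5)
  foxtrot needs (1, 2) <= (4, 5) -> finishes; pool += (1, 2) = (5, 7)


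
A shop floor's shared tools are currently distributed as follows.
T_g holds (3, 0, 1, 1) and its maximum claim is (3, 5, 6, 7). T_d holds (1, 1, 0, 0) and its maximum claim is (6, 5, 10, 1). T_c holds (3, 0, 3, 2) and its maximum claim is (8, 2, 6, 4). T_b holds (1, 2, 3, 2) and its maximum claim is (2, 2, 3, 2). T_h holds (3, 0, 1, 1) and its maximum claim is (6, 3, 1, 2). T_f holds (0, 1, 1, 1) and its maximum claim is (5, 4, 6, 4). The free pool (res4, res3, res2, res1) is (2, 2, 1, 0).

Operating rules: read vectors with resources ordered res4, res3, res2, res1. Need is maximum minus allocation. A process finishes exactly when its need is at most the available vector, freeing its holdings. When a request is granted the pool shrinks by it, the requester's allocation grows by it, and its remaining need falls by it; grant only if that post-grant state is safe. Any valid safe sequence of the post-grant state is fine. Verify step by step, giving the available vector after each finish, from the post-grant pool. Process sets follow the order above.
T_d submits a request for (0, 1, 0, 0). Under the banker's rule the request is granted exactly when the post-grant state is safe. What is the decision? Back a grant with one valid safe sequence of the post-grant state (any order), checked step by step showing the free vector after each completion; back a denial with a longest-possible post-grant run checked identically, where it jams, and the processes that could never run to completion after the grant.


DENY — the pretend-granted state is unsafe.
Key observation: after T_b, T_h, T_f, T_c the pool peaks at (9, 4, 9, 6), and each blocked process is short somewhere: T_g on res3; T_d on res2.
Pretend the grant happened; the run T_b, T_h, T_f, T_c goes as far as possible. Walking it through:
  pool = (2, 1, 1, 0)
  T_b: need (1, 0, 0, 0) fits (2, 1, 1, 0); releases (1, 2, 3, 2), pool now (3, 3, 4, 2)
  T_h: need (3, 3, 0, 1) fits (3, 3, 4, 2); releases (3, 0, 1, 1), pool now (6, 3, 5, 3)
  T_f: need (5, 3, 5, 3) fits (6, 3, 5, 3); releases (0, 1, 1, 1), pool now (6, 4, 6, 4)
  T_c: need (5, 2, 3, 2) fits (6, 4, 6, 4); releases (3, 0, 3, 2), pool now (9, 4, 9, 6)
  T_g still needs (0, 5, 5, 6) but only (9, 4, 9, 6) is free — short on res3
  T_d still needs (5, 3, 10, 1) but only (9, 4, 9, 6) is free — short on res2
Processes that could never finish after the grant: T_g and T_d.


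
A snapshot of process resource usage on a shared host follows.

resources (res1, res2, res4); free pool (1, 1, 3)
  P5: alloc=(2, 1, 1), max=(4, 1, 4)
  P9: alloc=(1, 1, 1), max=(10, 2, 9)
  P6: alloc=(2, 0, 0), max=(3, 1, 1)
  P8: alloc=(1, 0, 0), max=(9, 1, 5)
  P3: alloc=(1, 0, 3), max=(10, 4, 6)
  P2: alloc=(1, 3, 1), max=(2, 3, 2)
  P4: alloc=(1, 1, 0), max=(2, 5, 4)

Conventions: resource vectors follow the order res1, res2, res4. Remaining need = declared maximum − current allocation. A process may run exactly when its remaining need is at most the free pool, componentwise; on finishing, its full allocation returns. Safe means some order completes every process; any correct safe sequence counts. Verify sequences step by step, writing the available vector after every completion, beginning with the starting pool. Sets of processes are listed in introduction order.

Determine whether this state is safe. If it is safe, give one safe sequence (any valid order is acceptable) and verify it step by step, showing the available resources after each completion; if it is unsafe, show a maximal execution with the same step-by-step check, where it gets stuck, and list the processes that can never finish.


UNSAFE — no complete ordering exists.
Key observation: res1 is the bottleneck — with P2, P6, P4, P5 done the pool holds (7, 6, 5), short of every remaining need.
The run P2, P6, P4, P5 cannot be extended any further. Check, step by step:
  pool = (1, 1, 3)
  run P2 (needs (1, 0, 1), free (1, 1, 3)); after release of (1, 3, 1) the pool is (2, 4, 4)
  run P6 (needs (1, 1, 1), free (2, 4, 4)); after release of (2, 0, 0) the pool is (4, 4, 4)
  run P4 (needs (1, 4, 4), free (4, 4, 4)); after release of (1, 1, 0) the pool is (5, 5, 4)
  run P5 (needs (2, 0, 3), free (5, 5, 4)); after release of (2, 1, 1) the pool is (7, 6, 5)
  P9 cannot run: need (9, 1, 8) vs free (7, 6, 5) (insufficient res1 and res4)
  P8 cannot run: need (8, 1, 5) vs free (7, 6, 5) (insufficient res1)
  P3 cannot run: need (9, 4, 3) vs free (7, 6, 5) (insufficient res1)
Processes that can never finish: P9, P8 and P3.


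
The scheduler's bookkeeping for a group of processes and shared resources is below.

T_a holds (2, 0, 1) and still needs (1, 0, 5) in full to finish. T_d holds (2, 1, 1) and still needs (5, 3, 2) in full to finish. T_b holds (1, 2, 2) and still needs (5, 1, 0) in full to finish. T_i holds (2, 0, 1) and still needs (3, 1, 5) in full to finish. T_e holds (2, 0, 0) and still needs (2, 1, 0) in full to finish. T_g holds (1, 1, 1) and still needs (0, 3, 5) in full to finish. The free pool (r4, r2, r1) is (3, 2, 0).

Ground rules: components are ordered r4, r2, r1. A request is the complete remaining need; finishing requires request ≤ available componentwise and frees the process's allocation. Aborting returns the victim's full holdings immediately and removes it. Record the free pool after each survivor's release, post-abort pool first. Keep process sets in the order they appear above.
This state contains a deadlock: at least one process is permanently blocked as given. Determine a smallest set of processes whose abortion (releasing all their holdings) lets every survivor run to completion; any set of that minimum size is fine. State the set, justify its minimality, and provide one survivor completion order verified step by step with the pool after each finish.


Abort T_i and T_g.
Key observation: the deadlocked T_a becomes finishable only because T_i and T_g released (3, 1, 2); it completes at step 4 below.
Why nothing smaller works — every single abort fails: T_a alone leaves T_i blocked (short on r1); T_d alone leaves T_a blocked (short on r1); T_b alone leaves T_a blocked (short on r1); T_i alone leaves T_a blocked (short on r1); T_e alone leaves T_a blocked (short on r1); T_g alone leaves T_a blocked (short on r1).
Survivors finish in the order: T_d, T_e, T_b, T_a. Verifying each step (pool after the aborts first):
  pool = (6, 3, 2)
  run T_d (needs (5, 3, 2), free (6, 3, 2)); after release of (2, 1, 1) the pool is (8, 4, 3)
  run T_e (needs (2, 1, 0), free (8, 4, 3)); after release of (2, 0, 0) the pool is (10, 4, 3)
  run T_b (needs (5, 1, 0), free (10, 4, 3)); after release of (1, 2, 2) the pool is (11, 6, 5)
  run T_a (needs (1, 0, 5), free (11, 6, 5)); after release of (2, 0, 1) the pool is (13, 6, 6)


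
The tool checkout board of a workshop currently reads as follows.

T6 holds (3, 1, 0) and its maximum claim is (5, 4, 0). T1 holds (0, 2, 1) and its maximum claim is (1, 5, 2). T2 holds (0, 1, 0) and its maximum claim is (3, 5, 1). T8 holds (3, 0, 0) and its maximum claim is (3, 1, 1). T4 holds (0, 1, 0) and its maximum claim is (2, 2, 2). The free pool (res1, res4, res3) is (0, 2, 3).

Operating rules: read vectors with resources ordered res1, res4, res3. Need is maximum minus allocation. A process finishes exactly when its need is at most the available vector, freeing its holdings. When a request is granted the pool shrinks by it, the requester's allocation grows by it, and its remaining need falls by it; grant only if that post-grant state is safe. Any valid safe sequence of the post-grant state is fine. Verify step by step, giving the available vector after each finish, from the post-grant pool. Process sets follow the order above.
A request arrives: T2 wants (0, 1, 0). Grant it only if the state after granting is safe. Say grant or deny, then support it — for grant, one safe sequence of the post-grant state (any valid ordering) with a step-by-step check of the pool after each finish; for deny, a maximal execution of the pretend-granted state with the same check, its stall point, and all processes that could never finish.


DENY — the pretend-granted state is unsafe.
Key observation: res4 is the bottleneck — with T8, T4 done the pool holds (3, 2, 3), short of every remaining need.
On the post-grant state, T8, T4 is a maximal run — nothing extends it. Verifying each step:
  pool = (0, 1, 3)
  T8 needs (0, 1, 1) <= (0, 1, 3) -> finishes; pool += (3, 0, 0) = (3, 1, 3)
  T4 needs (2, 1, 2) <= (3, 1, 3) -> finishes; pool += (0, 1, 0) = (3, 2, 3)
  T6 still needs (2, 3, 0) but only (3, 2, 3) is free — short on res4
  T1 still needs (1, 3, 1) but only (3, 2, 3) is free — short on res4
  T2 still needs (3, 3, 1) but only (3, 2, 3) is free — short on res4
Post-grant, the permanently blocked set is T6, T1 and T2.


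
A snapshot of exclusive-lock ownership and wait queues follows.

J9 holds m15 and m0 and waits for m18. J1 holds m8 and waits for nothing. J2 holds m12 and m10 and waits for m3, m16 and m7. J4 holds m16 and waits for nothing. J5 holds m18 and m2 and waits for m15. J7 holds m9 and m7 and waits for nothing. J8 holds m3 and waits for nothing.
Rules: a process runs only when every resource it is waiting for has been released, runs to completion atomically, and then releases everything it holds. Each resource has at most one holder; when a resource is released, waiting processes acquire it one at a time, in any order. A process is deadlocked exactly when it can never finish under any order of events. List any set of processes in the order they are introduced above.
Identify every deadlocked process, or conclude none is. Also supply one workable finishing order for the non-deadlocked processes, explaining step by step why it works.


Deadlocked: J9 and J5.
Key observation: the cycle J9 -> J5 -> J9 can never break — each member waits on the next; no other process is dragged down with it.
A valid finishing order for the others: J1, J4, J7, J8, J2.
Verifying each step:
  J1 waits on nothing -> runs at once and releases m8
  J4 waits on nothing -> runs at once and releases m16
  J7 waits on nothing -> runs at once and releases m9 and m7
  J8 waits on nothing -> runs at once and releases m3
  run J2 (all its waits — m3, m16 and m7 — are resolved); releases m12 and m10


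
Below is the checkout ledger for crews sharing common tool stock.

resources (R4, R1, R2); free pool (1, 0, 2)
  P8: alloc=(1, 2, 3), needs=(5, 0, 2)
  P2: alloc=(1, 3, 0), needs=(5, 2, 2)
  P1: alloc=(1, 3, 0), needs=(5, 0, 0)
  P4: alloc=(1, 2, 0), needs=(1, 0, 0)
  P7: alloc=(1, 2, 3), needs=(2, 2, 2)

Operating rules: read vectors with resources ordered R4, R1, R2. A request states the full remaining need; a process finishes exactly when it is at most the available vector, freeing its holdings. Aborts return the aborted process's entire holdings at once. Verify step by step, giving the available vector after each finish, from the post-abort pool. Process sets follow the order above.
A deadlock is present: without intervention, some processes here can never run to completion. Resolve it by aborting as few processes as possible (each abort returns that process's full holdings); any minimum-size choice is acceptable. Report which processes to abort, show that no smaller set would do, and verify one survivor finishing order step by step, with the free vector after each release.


Abort P2 and P1.
Key observation: P8 was stuck for good until P2 and P1 gave back (2, 6, 0); in the order shown it finishes at step 3.
Minimality, checking each single-abort alternative: P8 alone leaves P2 blocked (short on R4); P2 alone leaves P8 blocked (short on R4); P1 alone leaves P8 blocked (short on R4); P4 alone leaves P8 blocked (short on R4); P7 alone leaves P8 blocked (short on R4).
One survivor order: P7, P4, P8. Step-by-step check (post-abort pool first):
  pool = (3, 6, 2)
  run P7 (needs (2, 2, 2), free (3, 6, 2)); after release of (1, 2, 3) the pool is (4, 8, 5)
  run P4 (needs (1, 0, 0), free (4, 8, 5)); after release of (1, 2, 0) the pool is (5, 10, 5)
  run P8 (needs (5, 0, 2), free (5, 10, 5)); after release of (1, 2, 3) the pool is (6, 12, 8)


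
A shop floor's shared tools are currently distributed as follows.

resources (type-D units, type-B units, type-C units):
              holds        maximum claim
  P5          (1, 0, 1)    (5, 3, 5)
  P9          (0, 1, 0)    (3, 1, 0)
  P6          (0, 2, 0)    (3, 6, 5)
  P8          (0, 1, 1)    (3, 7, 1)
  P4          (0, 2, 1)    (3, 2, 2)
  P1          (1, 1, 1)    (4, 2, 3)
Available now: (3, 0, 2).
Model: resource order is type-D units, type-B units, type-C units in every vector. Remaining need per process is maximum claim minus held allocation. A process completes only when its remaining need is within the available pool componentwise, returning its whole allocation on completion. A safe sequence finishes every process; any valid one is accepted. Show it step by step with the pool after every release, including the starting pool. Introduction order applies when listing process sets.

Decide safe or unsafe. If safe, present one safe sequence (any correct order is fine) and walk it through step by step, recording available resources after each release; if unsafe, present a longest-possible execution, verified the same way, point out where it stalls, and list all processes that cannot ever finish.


The state is SAFE; one workable sequence: P4, P1, P5, P9, P6, P8.
Key observation: at P4 the run first touches a limit — (3, 0, 1) against (3, 0, 2), exact on a resource it actually requests.
Walking it through:
  pool = (3, 0, 2)
  P4 needs (3, 0, 1) <= (3, 0, 2) -> finishes; pool += (0, 2, 1) = (3, 2, 3)
  P1 needs (3, 1, 2) <= (3, 2, 3) -> finishes; pool += (1, 1, 1) = (4, 3, 4)
  P5 needs (4, 3, 4) <= (4, 3, 4) -> finishes; pool += (1, 0, 1) = (5, 3, 5)
  P9 needs (3, 0, 0) <= (5, 3, 5) -> finishes; pool += (0, 1, 0) = (5, 4, 5)
  P6 needs (3, 4, 5) <= (5, 4, 5) -> finishes; pool += (0, 2, 0) = (5, 6, 5)
  P8 needs (3, 6, 0) <= (5, 6, 5) -> finishes; pool += (0, 1, 1) = (5, 7, 6)


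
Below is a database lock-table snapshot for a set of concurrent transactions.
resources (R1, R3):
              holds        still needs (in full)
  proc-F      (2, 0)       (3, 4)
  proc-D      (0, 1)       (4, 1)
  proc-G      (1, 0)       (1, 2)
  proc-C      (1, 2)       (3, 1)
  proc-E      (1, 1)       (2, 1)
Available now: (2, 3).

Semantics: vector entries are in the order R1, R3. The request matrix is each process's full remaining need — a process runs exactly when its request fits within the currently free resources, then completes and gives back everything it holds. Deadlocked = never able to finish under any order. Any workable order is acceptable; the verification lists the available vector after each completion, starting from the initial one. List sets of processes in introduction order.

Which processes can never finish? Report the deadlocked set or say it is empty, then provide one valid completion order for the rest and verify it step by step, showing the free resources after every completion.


No process is deadlocked.
Key observation: no deadlock: proc-E fits now, and the freed resources carry the rest through.
The rest can finish in the order proc-E, proc-F, proc-C, proc-G, proc-D. Step-by-step check:
  pool = (2, 3)
  proc-E: need (2, 1) fits (2, 3); releases (1, 1), pool now (3, 4)
  proc-F: need (3, 4) fits (3, 4); releases (2, 0), pool now (5, 4)
  proc-C: need (3, 1) fits (5, 4); releases (1, 2), pool now (6, 6)
  proc-G: need (1, 2) fits (6, 6); releases (1, 0), pool now (7, 6)
  proc-D: need (4, 1) fits (7, 6); releases (0, 1), pool now (7, 7)


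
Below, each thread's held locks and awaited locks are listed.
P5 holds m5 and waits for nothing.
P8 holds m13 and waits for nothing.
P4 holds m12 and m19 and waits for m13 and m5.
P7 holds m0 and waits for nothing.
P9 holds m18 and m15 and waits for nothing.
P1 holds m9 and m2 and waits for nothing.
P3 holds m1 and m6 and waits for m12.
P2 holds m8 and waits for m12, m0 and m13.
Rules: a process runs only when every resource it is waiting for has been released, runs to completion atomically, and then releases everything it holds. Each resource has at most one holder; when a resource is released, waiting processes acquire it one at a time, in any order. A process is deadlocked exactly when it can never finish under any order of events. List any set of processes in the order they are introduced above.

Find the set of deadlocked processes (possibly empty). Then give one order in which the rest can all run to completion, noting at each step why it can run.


No process is deadlocked.
Key observation: although several processes wait, no cycle exists — each chain bottoms out at a free runner.
The rest can finish in the order P8, P5, P4, P7, P9, P2, P3, P1.
Check, step by step:
  run P8 (it waits on nothing); releases m13
  run P5 (it waits on nothing); releases m5
  P4: everything it awaited (m13 and m5) is free; runs, freeing m12 and m19
  run P7 (it waits on nothing); releases m0
  run P9 (it waits on nothing); releases m18 and m15
  P2: everything it awaited (m12, m0 and m13) is free; runs, freeing m8
  P3: everything it awaited (m12) is free; runs, freeing m1 and m6
  run P1 (it waits on nothing); releases m9 and m2


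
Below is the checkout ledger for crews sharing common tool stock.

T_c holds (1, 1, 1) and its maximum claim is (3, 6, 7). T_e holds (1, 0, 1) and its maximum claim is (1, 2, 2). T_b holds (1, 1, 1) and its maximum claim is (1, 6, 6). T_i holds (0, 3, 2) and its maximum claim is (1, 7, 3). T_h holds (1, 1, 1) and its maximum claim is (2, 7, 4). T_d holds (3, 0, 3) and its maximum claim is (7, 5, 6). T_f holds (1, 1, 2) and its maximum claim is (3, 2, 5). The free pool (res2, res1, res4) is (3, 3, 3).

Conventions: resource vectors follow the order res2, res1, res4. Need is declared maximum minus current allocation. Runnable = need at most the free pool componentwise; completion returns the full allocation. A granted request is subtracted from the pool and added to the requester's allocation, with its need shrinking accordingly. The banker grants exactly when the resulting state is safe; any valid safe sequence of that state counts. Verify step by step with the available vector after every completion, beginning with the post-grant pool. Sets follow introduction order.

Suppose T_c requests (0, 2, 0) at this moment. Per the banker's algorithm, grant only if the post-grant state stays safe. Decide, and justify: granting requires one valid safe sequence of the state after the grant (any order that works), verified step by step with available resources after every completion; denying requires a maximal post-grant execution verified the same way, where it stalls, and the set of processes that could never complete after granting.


DENY — the pretend-granted state is unsafe.
Key observation: T_f, T_e can finish, but then (5, 2, 6) is all there is, and the blocked group's res1 demands exceed it.
Pretend the grant happened; the run T_f, T_e goes as far as possible. Step-by-step check:
  pool = (3, 1, 3)
  run T_f (needs (2, 1, 3), free (3, 1, 3)); after release of (1, 1, 2) the pool is (4, 2, 5)
  run T_e (needs (0, 2, 1), free (4, 2, 5)); after release of (1, 0, 1) the pool is (5, 2, 6)
  T_c cannot run: need (2, 3, 6) vs free (5, 2, 6) (insufficient res1)
  T_b cannot run: need (0, 5, 5) vs free (5, 2, 6) (insufficient res1)
  T_i cannot run: need (1, 4, 1) vs free (5, 2, 6) (insufficient res1)
  T_h cannot run: need (1, 6, 3) vs free (5, 2, 6) (insufficient res1)
  T_d cannot run: need (4, 5, 3) vs free (5, 2, 6) (insufficient res1)
Processes that could never finish after the grant: T_c, T_b, T_i, T_h and T_d.


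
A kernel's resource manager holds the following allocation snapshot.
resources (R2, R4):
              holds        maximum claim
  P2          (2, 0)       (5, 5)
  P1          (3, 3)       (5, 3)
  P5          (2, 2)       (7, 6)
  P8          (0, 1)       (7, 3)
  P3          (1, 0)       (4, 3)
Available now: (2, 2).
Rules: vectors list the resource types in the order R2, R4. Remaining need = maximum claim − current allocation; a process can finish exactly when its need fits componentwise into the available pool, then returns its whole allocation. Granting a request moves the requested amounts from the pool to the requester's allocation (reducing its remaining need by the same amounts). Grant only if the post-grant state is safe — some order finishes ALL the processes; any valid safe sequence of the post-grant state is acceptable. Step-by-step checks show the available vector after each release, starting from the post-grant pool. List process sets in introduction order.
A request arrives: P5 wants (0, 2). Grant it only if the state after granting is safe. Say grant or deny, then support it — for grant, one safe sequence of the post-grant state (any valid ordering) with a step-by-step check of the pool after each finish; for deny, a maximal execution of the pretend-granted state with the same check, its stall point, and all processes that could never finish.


GRANT — the state after the grant stays safe, e.g. via P1, P5, P3, P8, P2.
Key observation: (2, 0) free after granting still covers P1 first, and each release covers the next.
Step-by-step check of the post-grant state:
  pool = (2, 0)
  P1: need (2, 0) fits (2, 0); releases (3, 3), pool now (5, 3)
  P5: need (5, 2) fits (5, 3); releases (2, 4), pool now (7, 7)
  P3: need (3, 3) fits (7, 7); releases (1, 0), pool now (8, 7)
  P8: need (7, 2) fits (8, 7); releases (0, 1), pool now (8, 8)
  P2: need (3, 5) fits (8, 8); releases (2, 0), pool now (10, 8)
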